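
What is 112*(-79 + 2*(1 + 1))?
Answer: -8400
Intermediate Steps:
112*(-79 + 2*(1 + 1)) = 112*(-79 + 2*2) = 112*(-79 + 4) = 112*(-75) = -8400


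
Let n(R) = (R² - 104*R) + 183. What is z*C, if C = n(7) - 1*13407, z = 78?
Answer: -1084434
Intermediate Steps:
n(R) = 183 + R² - 104*R
C = -13903 (C = (183 + 7² - 104*7) - 1*13407 = (183 + 49 - 728) - 13407 = -496 - 13407 = -13903)
z*C = 78*(-13903) = -1084434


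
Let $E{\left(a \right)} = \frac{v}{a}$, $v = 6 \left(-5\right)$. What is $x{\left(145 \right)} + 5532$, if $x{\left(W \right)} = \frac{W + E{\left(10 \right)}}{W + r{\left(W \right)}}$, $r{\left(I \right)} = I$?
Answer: $\frac{802211}{145} \approx 5532.5$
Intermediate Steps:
$v = -30$
$E{\left(a \right)} = - \frac{30}{a}$
$x{\left(W \right)} = \frac{-3 + W}{2 W}$ ($x{\left(W \right)} = \frac{W - \frac{30}{10}}{W + W} = \frac{W - 3}{2 W} = \left(W - 3\right) \frac{1}{2 W} = \left(-3 + W\right) \frac{1}{2 W} = \frac{-3 + W}{2 W}$)
$x{\left(145 \right)} + 5532 = \frac{-3 + 145}{2 \cdot 145} + 5532 = \frac{1}{2} \cdot \frac{1}{145} \cdot 142 + 5532 = \frac{71}{145} + 5532 = \frac{802211}{145}$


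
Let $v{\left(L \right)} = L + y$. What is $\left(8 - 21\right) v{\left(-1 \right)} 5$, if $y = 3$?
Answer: $-130$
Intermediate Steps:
$v{\left(L \right)} = 3 + L$ ($v{\left(L \right)} = L + 3 = 3 + L$)
$\left(8 - 21\right) v{\left(-1 \right)} 5 = \left(8 - 21\right) \left(3 - 1\right) 5 = - 13 \cdot 2 \cdot 5 = \left(-13\right) 10 = -130$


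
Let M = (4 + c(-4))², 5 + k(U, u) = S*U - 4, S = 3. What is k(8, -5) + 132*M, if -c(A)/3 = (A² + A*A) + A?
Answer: 844815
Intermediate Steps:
c(A) = -6*A² - 3*A (c(A) = -3*((A² + A*A) + A) = -3*((A² + A²) + A) = -3*(2*A² + A) = -3*(A + 2*A²) = -6*A² - 3*A)
k(U, u) = -9 + 3*U (k(U, u) = -5 + (3*U - 4) = -5 + (-4 + 3*U) = -9 + 3*U)
M = 6400 (M = (4 - 3*(-4)*(1 + 2*(-4)))² = (4 - 3*(-4)*(1 - 8))² = (4 - 3*(-4)*(-7))² = (4 - 84)² = (-80)² = 6400)
k(8, -5) + 132*M = (-9 + 3*8) + 132*6400 = (-9 + 24) + 844800 = 15 + 844800 = 844815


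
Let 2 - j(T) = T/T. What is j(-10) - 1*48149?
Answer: -48148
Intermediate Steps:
j(T) = 1 (j(T) = 2 - T/T = 2 - 1*1 = 2 - 1 = 1)
j(-10) - 1*48149 = 1 - 1*48149 = 1 - 48149 = -48148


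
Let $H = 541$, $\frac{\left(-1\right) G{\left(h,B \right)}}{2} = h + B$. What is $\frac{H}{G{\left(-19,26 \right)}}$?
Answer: $- \frac{541}{14} \approx -38.643$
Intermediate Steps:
$G{\left(h,B \right)} = - 2 B - 2 h$ ($G{\left(h,B \right)} = - 2 \left(h + B\right) = - 2 \left(B + h\right) = - 2 B - 2 h$)
$\frac{H}{G{\left(-19,26 \right)}} = \frac{541}{\left(-2\right) 26 - -38} = \frac{541}{-52 + 38} = \frac{541}{-14} = 541 \left(- \frac{1}{14}\right) = - \frac{541}{14}$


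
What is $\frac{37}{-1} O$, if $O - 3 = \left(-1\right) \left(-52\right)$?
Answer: $-2035$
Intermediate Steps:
$O = 55$ ($O = 3 - -52 = 3 + 52 = 55$)
$\frac{37}{-1} O = \frac{37}{-1} \cdot 55 = 37 \left(-1\right) 55 = \left(-37\right) 55 = -2035$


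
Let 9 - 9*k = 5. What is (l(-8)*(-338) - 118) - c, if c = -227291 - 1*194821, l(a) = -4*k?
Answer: 3803354/9 ≈ 4.2260e+5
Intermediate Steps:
k = 4/9 (k = 1 - 1/9*5 = 1 - 5/9 = 4/9 ≈ 0.44444)
l(a) = -16/9 (l(a) = -4*4/9 = -16/9)
c = -422112 (c = -227291 - 194821 = -422112)
(l(-8)*(-338) - 118) - c = (-16/9*(-338) - 118) - 1*(-422112) = (5408/9 - 118) + 422112 = 4346/9 + 422112 = 3803354/9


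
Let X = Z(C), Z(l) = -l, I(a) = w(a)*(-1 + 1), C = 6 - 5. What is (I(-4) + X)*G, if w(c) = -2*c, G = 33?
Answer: -33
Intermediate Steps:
C = 1
I(a) = 0 (I(a) = (-2*a)*(-1 + 1) = -2*a*0 = 0)
X = -1 (X = -1*1 = -1)
(I(-4) + X)*G = (0 - 1)*33 = -1*33 = -33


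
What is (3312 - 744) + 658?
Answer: 3226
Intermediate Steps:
(3312 - 744) + 658 = 2568 + 658 = 3226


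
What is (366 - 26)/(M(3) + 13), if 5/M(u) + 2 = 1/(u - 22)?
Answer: 3315/103 ≈ 32.184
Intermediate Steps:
M(u) = 5/(-2 + 1/(-22 + u)) (M(u) = 5/(-2 + 1/(u - 22)) = 5/(-2 + 1/(-22 + u)))
(366 - 26)/(M(3) + 13) = (366 - 26)/(5*(22 - 1*3)/(-45 + 2*3) + 13) = 340/(5*(22 - 3)/(-45 + 6) + 13) = 340/(5*19/(-39) + 13) = 340/(5*(-1/39)*19 + 13) = 340/(-95/39 + 13) = 340/(412/39) = 340*(39/412) = 3315/103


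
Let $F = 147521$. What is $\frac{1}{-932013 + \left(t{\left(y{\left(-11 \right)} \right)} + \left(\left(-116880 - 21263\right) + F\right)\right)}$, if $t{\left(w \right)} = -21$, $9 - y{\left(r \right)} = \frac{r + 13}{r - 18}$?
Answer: $- \frac{1}{922656} \approx -1.0838 \cdot 10^{-6}$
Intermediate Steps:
$y{\left(r \right)} = 9 - \frac{13 + r}{-18 + r}$ ($y{\left(r \right)} = 9 - \frac{r + 13}{r - 18} = 9 - \frac{13 + r}{-18 + r}$)
$\frac{1}{-932013 + \left(t{\left(y{\left(-11 \right)} \right)} + \left(\left(-116880 - 21263\right) + F\right)\right)} = \frac{1}{-932013 + \left(-21 + \left(\left(-116880 - 21263\right) + 147521\right)\right)} = \frac{1}{-932013 + \left(-21 + \left(-138143 + 147521\right)\right)} = \frac{1}{-932013 + \left(-21 + 9378\right)} = \frac{1}{-932013 + 9357} = \frac{1}{-922656} = - \frac{1}{922656}$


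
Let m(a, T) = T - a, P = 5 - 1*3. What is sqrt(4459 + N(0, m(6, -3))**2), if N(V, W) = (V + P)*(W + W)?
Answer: sqrt(5755) ≈ 75.862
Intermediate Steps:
P = 2 (P = 5 - 3 = 2)
N(V, W) = 2*W*(2 + V) (N(V, W) = (V + 2)*(W + W) = (2 + V)*(2*W) = 2*W*(2 + V))
sqrt(4459 + N(0, m(6, -3))**2) = sqrt(4459 + (2*(-3 - 1*6)*(2 + 0))**2) = sqrt(4459 + (2*(-3 - 6)*2)**2) = sqrt(4459 + (2*(-9)*2)**2) = sqrt(4459 + (-36)**2) = sqrt(4459 + 1296) = sqrt(5755)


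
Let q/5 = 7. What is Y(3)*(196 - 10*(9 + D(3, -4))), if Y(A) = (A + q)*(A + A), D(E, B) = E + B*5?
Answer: 62928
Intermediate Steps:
q = 35 (q = 5*7 = 35)
D(E, B) = E + 5*B
Y(A) = 2*A*(35 + A) (Y(A) = (A + 35)*(A + A) = (35 + A)*(2*A) = 2*A*(35 + A))
Y(3)*(196 - 10*(9 + D(3, -4))) = (2*3*(35 + 3))*(196 - 10*(9 + (3 + 5*(-4)))) = (2*3*38)*(196 - 10*(9 + (3 - 20))) = 228*(196 - 10*(9 - 17)) = 228*(196 - 10*(-8)) = 228*(196 + 80) = 228*276 = 62928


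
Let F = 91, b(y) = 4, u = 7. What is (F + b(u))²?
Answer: 9025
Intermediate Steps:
(F + b(u))² = (91 + 4)² = 95² = 9025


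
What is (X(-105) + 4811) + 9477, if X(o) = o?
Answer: 14183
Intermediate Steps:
(X(-105) + 4811) + 9477 = (-105 + 4811) + 9477 = 4706 + 9477 = 14183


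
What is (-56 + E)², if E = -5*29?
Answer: 40401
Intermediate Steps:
E = -145
(-56 + E)² = (-56 - 145)² = (-201)² = 40401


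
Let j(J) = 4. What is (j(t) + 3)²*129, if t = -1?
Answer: 6321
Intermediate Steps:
(j(t) + 3)²*129 = (4 + 3)²*129 = 7²*129 = 49*129 = 6321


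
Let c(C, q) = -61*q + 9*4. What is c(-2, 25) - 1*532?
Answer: -2021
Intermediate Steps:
c(C, q) = 36 - 61*q (c(C, q) = -61*q + 36 = 36 - 61*q)
c(-2, 25) - 1*532 = (36 - 61*25) - 1*532 = (36 - 1525) - 532 = -1489 - 532 = -2021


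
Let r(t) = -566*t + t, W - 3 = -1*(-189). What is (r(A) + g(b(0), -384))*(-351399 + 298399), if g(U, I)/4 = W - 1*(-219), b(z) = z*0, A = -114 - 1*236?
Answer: -10567882000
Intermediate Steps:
A = -350 (A = -114 - 236 = -350)
b(z) = 0
W = 192 (W = 3 - 1*(-189) = 3 + 189 = 192)
g(U, I) = 1644 (g(U, I) = 4*(192 - 1*(-219)) = 4*(192 + 219) = 4*411 = 1644)
r(t) = -565*t
(r(A) + g(b(0), -384))*(-351399 + 298399) = (-565*(-350) + 1644)*(-351399 + 298399) = (197750 + 1644)*(-53000) = 199394*(-53000) = -10567882000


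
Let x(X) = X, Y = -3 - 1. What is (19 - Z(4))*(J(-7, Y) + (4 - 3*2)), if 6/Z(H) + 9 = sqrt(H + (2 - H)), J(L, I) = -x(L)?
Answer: 7775/79 + 30*sqrt(2)/79 ≈ 98.955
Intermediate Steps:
Y = -4
J(L, I) = -L
Z(H) = 6/(-9 + sqrt(2)) (Z(H) = 6/(-9 + sqrt(H + (2 - H))) = 6/(-9 + sqrt(2)))
(19 - Z(4))*(J(-7, Y) + (4 - 3*2)) = (19 - (-54/79 - 6*sqrt(2)/79))*(-1*(-7) + (4 - 3*2)) = (19 + (54/79 + 6*sqrt(2)/79))*(7 + (4 - 6)) = (1555/79 + 6*sqrt(2)/79)*(7 - 2) = (1555/79 + 6*sqrt(2)/79)*5 = 7775/79 + 30*sqrt(2)/79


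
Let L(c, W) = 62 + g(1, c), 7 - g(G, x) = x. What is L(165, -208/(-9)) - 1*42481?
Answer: -42577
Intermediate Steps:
g(G, x) = 7 - x
L(c, W) = 69 - c (L(c, W) = 62 + (7 - c) = 69 - c)
L(165, -208/(-9)) - 1*42481 = (69 - 1*165) - 1*42481 = (69 - 165) - 42481 = -96 - 42481 = -42577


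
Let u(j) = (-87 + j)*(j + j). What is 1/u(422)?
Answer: 1/282740 ≈ 3.5368e-6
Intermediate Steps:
u(j) = 2*j*(-87 + j) (u(j) = (-87 + j)*(2*j) = 2*j*(-87 + j))
1/u(422) = 1/(2*422*(-87 + 422)) = 1/(2*422*335) = 1/282740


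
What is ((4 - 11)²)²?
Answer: 2401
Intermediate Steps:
((4 - 11)²)² = ((-7)²)² = 49² = 2401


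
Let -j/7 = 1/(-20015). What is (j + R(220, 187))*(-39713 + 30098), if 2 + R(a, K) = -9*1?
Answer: 423363834/4003 ≈ 1.0576e+5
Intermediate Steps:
R(a, K) = -11 (R(a, K) = -2 - 9*1 = -2 - 9 = -11)
j = 7/20015 (j = -7/(-20015) = -7*(-1/20015) = 7/20015 ≈ 0.00034974)
(j + R(220, 187))*(-39713 + 30098) = (7/20015 - 11)*(-39713 + 30098) = -220158/20015*(-9615) = 423363834/4003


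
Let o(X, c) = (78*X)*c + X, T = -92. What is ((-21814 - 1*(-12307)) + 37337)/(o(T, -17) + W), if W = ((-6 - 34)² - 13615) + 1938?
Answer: 27830/111823 ≈ 0.24888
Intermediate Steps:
o(X, c) = X + 78*X*c (o(X, c) = 78*X*c + X = X + 78*X*c)
W = -10077 (W = ((-40)² - 13615) + 1938 = (1600 - 13615) + 1938 = -12015 + 1938 = -10077)
((-21814 - 1*(-12307)) + 37337)/(o(T, -17) + W) = ((-21814 - 1*(-12307)) + 37337)/(-92*(1 + 78*(-17)) - 10077) = ((-21814 + 12307) + 37337)/(-92*(1 - 1326) - 10077) = (-9507 + 37337)/(-92*(-1325) - 10077) = 27830/(121900 - 10077) = 27830/111823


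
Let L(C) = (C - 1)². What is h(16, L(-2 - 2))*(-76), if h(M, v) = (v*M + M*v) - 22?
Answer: -59128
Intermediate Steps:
L(C) = (-1 + C)²
h(M, v) = -22 + 2*M*v (h(M, v) = (M*v + M*v) - 22 = 2*M*v - 22 = -22 + 2*M*v)
h(16, L(-2 - 2))*(-76) = (-22 + 2*16*(-1 + (-2 - 2))²)*(-76) = (-22 + 2*16*(-1 - 4)²)*(-76) = (-22 + 2*16*(-5)²)*(-76) = (-22 + 2*16*25)*(-76) = (-22 + 800)*(-76) = 778*(-76) = -59128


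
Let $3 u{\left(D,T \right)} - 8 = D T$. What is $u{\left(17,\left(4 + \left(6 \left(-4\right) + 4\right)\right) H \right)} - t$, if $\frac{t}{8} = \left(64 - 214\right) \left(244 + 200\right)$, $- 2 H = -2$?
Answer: $532712$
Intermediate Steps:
$H = 1$ ($H = \left(- \frac{1}{2}\right) \left(-2\right) = 1$)
$t = -532800$ ($t = 8 \left(64 - 214\right) \left(244 + 200\right) = 8 \left(\left(-150\right) 444\right) = 8 \left(-66600\right) = -532800$)
$u{\left(D,T \right)} = \frac{8}{3} + \frac{D T}{3}$
$u{\left(17,\left(4 + \left(6 \left(-4\right) + 4\right)\right) H \right)} - t = \left(\frac{8}{3} + \frac{1}{3} \cdot 17 \left(4 + \left(6 \left(-4\right) + 4\right)\right) 1\right) - -532800 = \left(\frac{8}{3} + \frac{1}{3} \cdot 17 \left(4 + \left(-24 + 4\right)\right) 1\right) + 532800 = \left(\frac{8}{3} + \frac{1}{3} \cdot 17 \left(4 - 20\right) 1\right) + 532800 = \left(\frac{8}{3} + \frac{1}{3} \cdot 17 \left(\left(-16\right) 1\right)\right) + 532800 = \left(\frac{8}{3} + \frac{1}{3} \cdot 17 \left(-16\right)\right) + 532800 = \left(\frac{8}{3} - \frac{272}{3}\right) + 532800 = -88 + 532800 = 532712$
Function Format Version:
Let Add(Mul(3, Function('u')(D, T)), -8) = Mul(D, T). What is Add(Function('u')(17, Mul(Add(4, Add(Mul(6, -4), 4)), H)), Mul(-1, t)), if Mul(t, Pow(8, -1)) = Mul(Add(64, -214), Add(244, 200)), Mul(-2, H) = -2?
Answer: 532712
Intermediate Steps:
H = 1 (H = Mul(Rational(-1, 2), -2) = 1)
t = -532800 (t = Mul(8, Mul(Add(64, -214), Add(244, 200))) = Mul(8, Mul(-150, 444)) = Mul(8, -66600) = -532800)
Function('u')(D, T) = Add(Rational(8, 3), Mul(Rational(1, 3), D, T)) (Function('u')(D, T) = Add(Rational(8, 3), Mul(Rational(1, 3), Mul(D, T))) = Add(Rational(8, 3), Mul(Rational(1, 3), D, T)))
Add(Function('u')(17, Mul(Add(4, Add(Mul(6, -4), 4)), H)), Mul(-1, t)) = Add(Add(Rational(8, 3), Mul(Rational(1, 3), 17, Mul(Add(4, Add(Mul(6, -4), 4)), 1))), Mul(-1, -532800)) = Add(Add(Rational(8, 3), Mul(Rational(1, 3), 17, Mul(Add(4, Add(-24, 4)), 1))), 532800) = Add(Add(Rational(8, 3), Mul(Rational(1, 3), 17, Mul(Add(4, -20), 1))), 532800) = Add(Add(Rational(8, 3), Mul(Rational(1, 3), 17, Mul(-16, 1))), 532800) = Add(Add(Rational(8, 3), Mul(Rational(1, 3), 17, -16)), 532800) = Add(Add(Rational(8, 3), Rational(-272, 3)), 532800) = Add(-88, 532800) = 532712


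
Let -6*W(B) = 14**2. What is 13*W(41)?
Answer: -1274/3 ≈ -424.67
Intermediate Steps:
W(B) = -98/3 (W(B) = -1/6*14**2 = -1/6*196 = -98/3)
13*W(41) = 13*(-98/3) = -1274/3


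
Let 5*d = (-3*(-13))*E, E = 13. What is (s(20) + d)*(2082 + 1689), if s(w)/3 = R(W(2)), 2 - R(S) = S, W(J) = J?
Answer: 1911897/5 ≈ 3.8238e+5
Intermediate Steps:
R(S) = 2 - S
s(w) = 0 (s(w) = 3*(2 - 1*2) = 3*(2 - 2) = 3*0 = 0)
d = 507/5 (d = (-3*(-13)*13)/5 = (39*13)/5 = (⅕)*507 = 507/5 ≈ 101.40)
(s(20) + d)*(2082 + 1689) = (0 + 507/5)*(2082 + 1689) = (507/5)*3771 = 1911897/5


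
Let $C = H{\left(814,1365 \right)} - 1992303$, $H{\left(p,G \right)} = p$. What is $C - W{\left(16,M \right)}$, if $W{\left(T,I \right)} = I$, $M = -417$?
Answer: $-1991072$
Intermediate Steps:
$C = -1991489$ ($C = 814 - 1992303 = -1991489$)
$C - W{\left(16,M \right)} = -1991489 - -417 = -1991489 + 417 = -1991072$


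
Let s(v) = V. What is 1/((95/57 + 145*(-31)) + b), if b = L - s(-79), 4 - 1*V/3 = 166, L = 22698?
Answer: 3/56072 ≈ 5.3503e-5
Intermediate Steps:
V = -486 (V = 12 - 3*166 = 12 - 498 = -486)
s(v) = -486
b = 23184 (b = 22698 - 1*(-486) = 22698 + 486 = 23184)
1/((95/57 + 145*(-31)) + b) = 1/((95/57 + 145*(-31)) + 23184) = 1/((95*(1/57) - 4495) + 23184) = 1/((5/3 - 4495) + 23184) = 1/(-13480/3 + 23184) = 1/(56072/3) = 3/56072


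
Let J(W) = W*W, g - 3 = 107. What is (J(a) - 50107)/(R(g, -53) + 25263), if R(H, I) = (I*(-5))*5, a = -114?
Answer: -2183/1564 ≈ -1.3958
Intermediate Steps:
g = 110 (g = 3 + 107 = 110)
R(H, I) = -25*I (R(H, I) = -5*I*5 = -25*I)
J(W) = W²
(J(a) - 50107)/(R(g, -53) + 25263) = ((-114)² - 50107)/(-25*(-53) + 25263) = (12996 - 50107)/(1325 + 25263) = -37111/26588 = -37111*1/26588 = -2183/1564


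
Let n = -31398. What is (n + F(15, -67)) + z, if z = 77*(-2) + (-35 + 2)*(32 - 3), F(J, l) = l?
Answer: -32576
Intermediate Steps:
z = -1111 (z = -154 - 33*29 = -154 - 957 = -1111)
(n + F(15, -67)) + z = (-31398 - 67) - 1111 = -31465 - 1111 = -32576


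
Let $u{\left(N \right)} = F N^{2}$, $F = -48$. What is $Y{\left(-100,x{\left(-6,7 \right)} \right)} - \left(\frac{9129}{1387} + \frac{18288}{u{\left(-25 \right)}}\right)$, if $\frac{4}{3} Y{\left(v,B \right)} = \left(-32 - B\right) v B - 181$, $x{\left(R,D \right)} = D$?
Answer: $\frac{70505640663}{3467500} \approx 20333.0$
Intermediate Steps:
$u{\left(N \right)} = - 48 N^{2}$
$Y{\left(v,B \right)} = - \frac{543}{4} + \frac{3 B v \left(-32 - B\right)}{4}$ ($Y{\left(v,B \right)} = \frac{3 \left(\left(-32 - B\right) v B - 181\right)}{4} = \frac{3 \left(v \left(-32 - B\right) B - 181\right)}{4} = \frac{3 \left(B v \left(-32 - B\right) - 181\right)}{4} = \frac{3 \left(-181 + B v \left(-32 - B\right)\right)}{4} = - \frac{543}{4} + \frac{3 B v \left(-32 - B\right)}{4}$)
$Y{\left(-100,x{\left(-6,7 \right)} \right)} - \left(\frac{9129}{1387} + \frac{18288}{u{\left(-25 \right)}}\right) = \left(- \frac{543}{4} - 168 \left(-100\right) - - 75 \cdot 7^{2}\right) - \left(\frac{9129}{1387} + \frac{18288}{\left(-48\right) \left(-25\right)^{2}}\right) = \left(- \frac{543}{4} + 16800 - \left(-75\right) 49\right) - \left(9129 \cdot \frac{1}{1387} + \frac{18288}{\left(-48\right) 625}\right) = \left(- \frac{543}{4} + 16800 + 3675\right) - \left(\frac{9129}{1387} + \frac{18288}{-30000}\right) = \frac{81357}{4} - \left(\frac{9129}{1387} + 18288 \left(- \frac{1}{30000}\right)\right) = \frac{81357}{4} - \left(\frac{9129}{1387} - \frac{381}{625}\right) = \frac{81357}{4} - \frac{5177178}{866875} = \frac{70505640663}{3467500}$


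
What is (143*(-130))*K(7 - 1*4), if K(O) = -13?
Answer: 241670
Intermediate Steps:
(143*(-130))*K(7 - 1*4) = (143*(-130))*(-13) = -18590*(-13) = 241670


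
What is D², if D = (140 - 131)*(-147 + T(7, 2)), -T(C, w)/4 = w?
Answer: 1946025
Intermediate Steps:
T(C, w) = -4*w
D = -1395 (D = (140 - 131)*(-147 - 4*2) = 9*(-147 - 8) = 9*(-155) = -1395)
D² = (-1395)² = 1946025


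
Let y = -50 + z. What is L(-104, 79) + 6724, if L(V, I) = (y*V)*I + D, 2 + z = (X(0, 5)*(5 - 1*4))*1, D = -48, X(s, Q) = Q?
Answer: 392828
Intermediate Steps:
z = 3 (z = -2 + (5*(5 - 1*4))*1 = -2 + (5*(5 - 4))*1 = -2 + (5*1)*1 = -2 + 5*1 = -2 + 5 = 3)
y = -47 (y = -50 + 3 = -47)
L(V, I) = -48 - 47*I*V (L(V, I) = (-47*V)*I - 48 = -47*I*V - 48 = -48 - 47*I*V)
L(-104, 79) + 6724 = (-48 - 47*79*(-104)) + 6724 = (-48 + 386152) + 6724 = 386104 + 6724 = 392828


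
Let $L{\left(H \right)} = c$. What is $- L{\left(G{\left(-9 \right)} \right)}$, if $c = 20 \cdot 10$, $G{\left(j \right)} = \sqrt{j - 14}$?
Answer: $-200$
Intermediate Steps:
$G{\left(j \right)} = \sqrt{-14 + j}$
$c = 200$
$L{\left(H \right)} = 200$
$- L{\left(G{\left(-9 \right)} \right)} = \left(-1\right) 200 = -200$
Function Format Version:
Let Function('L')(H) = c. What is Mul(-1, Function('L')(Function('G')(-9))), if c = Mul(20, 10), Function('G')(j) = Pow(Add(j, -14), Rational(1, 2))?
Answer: -200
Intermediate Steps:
Function('G')(j) = Pow(Add(-14, j), Rational(1, 2))
c = 200
Function('L')(H) = 200
Mul(-1, Function('L')(Function('G')(-9))) = Mul(-1, 200) = -200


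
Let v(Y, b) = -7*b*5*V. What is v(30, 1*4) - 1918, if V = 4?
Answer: -2478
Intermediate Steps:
v(Y, b) = -140*b (v(Y, b) = -7*b*5*4 = -7*5*b*4 = -140*b)
v(30, 1*4) - 1918 = -140*4 - 1918 = -560 - 1918 = -2478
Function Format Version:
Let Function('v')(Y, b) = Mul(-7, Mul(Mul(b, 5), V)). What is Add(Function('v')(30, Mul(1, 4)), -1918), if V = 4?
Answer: -2478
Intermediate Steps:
Function('v')(Y, b) = Mul(-140, b) (Function('v')(Y, b) = Mul(-7, Mul(Mul(b, 5), 4)) = Mul(-7, Mul(Mul(5, b), 4)) = Mul(-7, Mul(20, b)) = Mul(-140, b))
Add(Function('v')(30, Mul(1, 4)), -1918) = Add(Mul(-140, Mul(1, 4)), -1918) = Add(Mul(-140, 4), -1918) = Add(-560, -1918) = -2478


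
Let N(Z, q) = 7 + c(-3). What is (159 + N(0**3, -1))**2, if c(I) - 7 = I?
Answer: 28900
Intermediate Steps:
c(I) = 7 + I
N(Z, q) = 11 (N(Z, q) = 7 + (7 - 3) = 7 + 4 = 11)
(159 + N(0**3, -1))**2 = (159 + 11)**2 = 170**2 = 28900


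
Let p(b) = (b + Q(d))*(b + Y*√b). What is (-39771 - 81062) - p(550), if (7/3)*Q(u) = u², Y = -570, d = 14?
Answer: -469533 + 1806900*√22 ≈ 8.0056e+6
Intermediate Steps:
Q(u) = 3*u²/7
p(b) = (84 + b)*(b - 570*√b) (p(b) = (b + (3/7)*14²)*(b - 570*√b) = (b + (3/7)*196)*(b - 570*√b) = (b + 84)*(b - 570*√b) = (84 + b)*(b - 570*√b))
(-39771 - 81062) - p(550) = (-39771 - 81062) - (550² - 239400*√22 - 1567500*√22 + 84*550) = -120833 - (302500 - 239400*√22 - 1567500*√22 + 46200) = -120833 - (348700 - 1806900*√22) = -120833 + (-348700 + 1806900*√22) = -469533 + 1806900*√22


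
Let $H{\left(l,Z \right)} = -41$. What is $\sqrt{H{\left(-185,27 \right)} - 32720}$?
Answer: $181 i \approx 181.0 i$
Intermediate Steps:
$\sqrt{H{\left(-185,27 \right)} - 32720} = \sqrt{-41 - 32720} = \sqrt{-32761} = 181 i$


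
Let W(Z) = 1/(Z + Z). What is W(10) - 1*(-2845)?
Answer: 56901/20 ≈ 2845.1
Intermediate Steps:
W(Z) = 1/(2*Z)
W(10) - 1*(-2845) = (½)/10 - 1*(-2845) = (½)*(⅒) + 2845 = 1/20 + 2845 = 56901/20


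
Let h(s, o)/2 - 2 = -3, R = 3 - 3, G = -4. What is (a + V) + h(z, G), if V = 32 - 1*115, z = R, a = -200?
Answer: -285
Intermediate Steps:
R = 0
z = 0
h(s, o) = -2 (h(s, o) = 4 + 2*(-3) = 4 - 6 = -2)
V = -83 (V = 32 - 115 = -83)
(a + V) + h(z, G) = (-200 - 83) - 2 = -283 - 2 = -285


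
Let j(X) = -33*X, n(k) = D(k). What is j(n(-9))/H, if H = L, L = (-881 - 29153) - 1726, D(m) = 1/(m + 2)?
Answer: -33/222320 ≈ -0.00014843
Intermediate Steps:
D(m) = 1/(2 + m)
n(k) = 1/(2 + k)
L = -31760 (L = -30034 - 1726 = -31760)
H = -31760
j(n(-9))/H = -33/(2 - 9)/(-31760) = -33/(-7)*(-1/31760) = -33*(-⅐)*(-1/31760) = (33/7)*(-1/31760) = -33/222320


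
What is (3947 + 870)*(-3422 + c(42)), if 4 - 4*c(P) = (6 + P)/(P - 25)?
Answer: -280200073/17 ≈ -1.6482e+7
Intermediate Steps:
c(P) = 1 - (6 + P)/(4*(-25 + P)) (c(P) = 1 - (6 + P)/(4*(P - 25)) = 1 - (6 + P)/(4*(-25 + P)))
(3947 + 870)*(-3422 + c(42)) = (3947 + 870)*(-3422 + (-106 + 3*42)/(4*(-25 + 42))) = 4817*(-3422 + (¼)*(-106 + 126)/17) = 4817*(-3422 + (¼)*(1/17)*20) = 4817*(-3422 + 5/17) = 4817*(-58169/17) = -280200073/17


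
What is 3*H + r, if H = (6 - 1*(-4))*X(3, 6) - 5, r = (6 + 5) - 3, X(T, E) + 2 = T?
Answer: 23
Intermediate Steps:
X(T, E) = -2 + T
r = 8 (r = 11 - 3 = 8)
H = 5 (H = (6 - 1*(-4))*(-2 + 3) - 5 = (6 + 4)*1 - 5 = 10*1 - 5 = 10 - 5 = 5)
3*H + r = 3*5 + 8 = 15 + 8 = 23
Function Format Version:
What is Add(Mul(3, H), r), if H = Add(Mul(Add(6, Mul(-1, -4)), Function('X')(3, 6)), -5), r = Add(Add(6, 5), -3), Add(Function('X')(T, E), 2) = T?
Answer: 23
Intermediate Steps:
Function('X')(T, E) = Add(-2, T)
r = 8 (r = Add(11, -3) = 8)
H = 5 (H = Add(Mul(Add(6, Mul(-1, -4)), Add(-2, 3)), -5) = Add(Mul(Add(6, 4), 1), -5) = Add(Mul(10, 1), -5) = Add(10, -5) = 5)
Add(Mul(3, H), r) = Add(Mul(3, 5), 8) = Add(15, 8) = 23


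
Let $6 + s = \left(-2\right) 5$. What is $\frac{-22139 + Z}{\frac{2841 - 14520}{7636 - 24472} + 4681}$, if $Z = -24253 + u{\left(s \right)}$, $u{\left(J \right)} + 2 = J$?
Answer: $- \frac{52090584}{5254733} \approx -9.9131$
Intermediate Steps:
$s = -16$ ($s = -6 - 10 = -16$)
$u{\left(J \right)} = -2 + J$
$Z = -24271$ ($Z = -24253 - 18 = -24271$)
$\frac{-22139 + Z}{\frac{2841 - 14520}{7636 - 24472} + 4681} = \frac{-22139 - 24271}{\frac{2841 - 14520}{7636 - 24472} + 4681} = - \frac{46410}{- \frac{11679}{-16836} + 4681} = - \frac{46410}{\left(-11679\right) \left(- \frac{1}{16836}\right) + 4681} = - \frac{46410}{\frac{3893}{5612} + 4681} = - \frac{46410}{\frac{26273665}{5612}} = \left(-46410\right) \frac{5612}{26273665} = - \frac{52090584}{5254733}$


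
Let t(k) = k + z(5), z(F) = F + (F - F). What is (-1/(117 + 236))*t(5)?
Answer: -10/353 ≈ -0.028329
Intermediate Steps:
z(F) = F (z(F) = F + 0 = F)
t(k) = 5 + k (t(k) = k + 5 = 5 + k)
(-1/(117 + 236))*t(5) = (-1/(117 + 236))*(5 + 5) = -1/353*10 = -10/353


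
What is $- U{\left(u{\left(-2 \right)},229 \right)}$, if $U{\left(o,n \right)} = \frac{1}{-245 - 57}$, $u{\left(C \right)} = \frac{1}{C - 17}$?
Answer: $\frac{1}{302} \approx 0.0033113$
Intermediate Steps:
$u{\left(C \right)} = \frac{1}{-17 + C}$
$U{\left(o,n \right)} = - \frac{1}{302}$ ($U{\left(o,n \right)} = \frac{1}{-302} = - \frac{1}{302}$)
$- U{\left(u{\left(-2 \right)},229 \right)} = \left(-1\right) \left(- \frac{1}{302}\right) = \frac{1}{302}$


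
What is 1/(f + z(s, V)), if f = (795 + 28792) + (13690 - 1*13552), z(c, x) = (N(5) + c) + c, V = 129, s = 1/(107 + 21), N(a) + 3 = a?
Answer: 64/1902529 ≈ 3.3639e-5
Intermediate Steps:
N(a) = -3 + a
s = 1/128 ≈ 0.0078125
z(c, x) = 2 + 2*c (z(c, x) = ((-3 + 5) + c) + c = (2 + c) + c = 2 + 2*c)
f = 29725 (f = 29587 + (13690 - 13552) = 29587 + 138 = 29725)
1/(f + z(s, V)) = 1/(29725 + (2 + 2*(1/128))) = 1/(29725 + (2 + 1/64)) = 1/(29725 + 129/64) = 1/(1902529/64) = 64/1902529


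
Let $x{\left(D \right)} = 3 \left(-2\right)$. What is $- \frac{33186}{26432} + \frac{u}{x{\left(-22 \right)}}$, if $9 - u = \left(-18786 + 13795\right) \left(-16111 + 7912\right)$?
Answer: $\frac{90135746607}{13216} \approx 6.8202 \cdot 10^{6}$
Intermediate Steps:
$u = -40921200$ ($u = 9 - \left(-18786 + 13795\right) \left(-16111 + 7912\right) = 9 - \left(-4991\right) \left(-8199\right) = 9 - 40921209 = -40921200$)
$x{\left(D \right)} = -6$
$- \frac{33186}{26432} + \frac{u}{x{\left(-22 \right)}} = - \frac{33186}{26432} - \frac{40921200}{-6} = \left(-33186\right) \frac{1}{26432} - -6820200 = - \frac{16593}{13216} + 6820200 = \frac{90135746607}{13216}$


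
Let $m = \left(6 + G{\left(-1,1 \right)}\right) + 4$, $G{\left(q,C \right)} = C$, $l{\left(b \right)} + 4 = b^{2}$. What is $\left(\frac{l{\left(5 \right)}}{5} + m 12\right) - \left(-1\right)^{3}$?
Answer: $\frac{686}{5} \approx 137.2$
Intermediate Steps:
$l{\left(b \right)} = -4 + b^{2}$
$m = 11$ ($m = \left(6 + 1\right) + 4 = 7 + 4 = 11$)
$\left(\frac{l{\left(5 \right)}}{5} + m 12\right) - \left(-1\right)^{3} = \left(\frac{-4 + 5^{2}}{5} + 11 \cdot 12\right) - \left(-1\right)^{3} = \left(\left(-4 + 25\right) \frac{1}{5} + 132\right) - -1 = \left(21 \cdot \frac{1}{5} + 132\right) + 1 = \left(\frac{21}{5} + 132\right) + 1 = \frac{681}{5} + 1 = \frac{686}{5}$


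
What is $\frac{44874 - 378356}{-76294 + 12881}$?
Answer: $\frac{333482}{63413} \approx 5.2589$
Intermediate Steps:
$\frac{44874 - 378356}{-76294 + 12881} = - \frac{333482}{-63413} = \left(-333482\right) \left(- \frac{1}{63413}\right) = \frac{333482}{63413}$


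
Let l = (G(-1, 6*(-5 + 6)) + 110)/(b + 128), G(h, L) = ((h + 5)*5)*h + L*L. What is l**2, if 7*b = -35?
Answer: 1764/1681 ≈ 1.0494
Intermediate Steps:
b = -5 (b = (1/7)*(-35) = -5)
G(h, L) = L**2 + h*(25 + 5*h) (G(h, L) = ((5 + h)*5)*h + L**2 = (25 + 5*h)*h + L**2 = h*(25 + 5*h) + L**2 = L**2 + h*(25 + 5*h))
l = 42/41 (l = (((6*(-5 + 6))**2 + 5*(-1)**2 + 25*(-1)) + 110)/(-5 + 128) = (((6*1)**2 + 5*1 - 25) + 110)/123 = ((6**2 + 5 - 25) + 110)*(1/123) = ((36 + 5 - 25) + 110)*(1/123) = (16 + 110)*(1/123) = 126*(1/123) = 42/41 ≈ 1.0244)
l**2 = (42/41)**2 = 1764/1681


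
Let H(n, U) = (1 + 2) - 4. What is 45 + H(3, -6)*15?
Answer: 30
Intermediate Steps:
H(n, U) = -1 (H(n, U) = 3 - 4 = -1)
45 + H(3, -6)*15 = 45 - 1*15 = 45 - 15 = 30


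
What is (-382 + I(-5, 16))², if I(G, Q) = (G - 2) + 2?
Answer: 149769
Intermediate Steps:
I(G, Q) = G (I(G, Q) = (-2 + G) + 2 = G)
(-382 + I(-5, 16))² = (-382 - 5)² = (-387)² = 149769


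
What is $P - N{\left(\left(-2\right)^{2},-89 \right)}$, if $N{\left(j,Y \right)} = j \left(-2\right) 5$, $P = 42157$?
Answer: $42197$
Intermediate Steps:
$N{\left(j,Y \right)} = - 10 j$ ($N{\left(j,Y \right)} = - 2 j 5 = - 10 j$)
$P - N{\left(\left(-2\right)^{2},-89 \right)} = 42157 - - 10 \left(-2\right)^{2} = 42157 - \left(-10\right) 4 = 42157 - -40 = 42157 + 40 = 42197$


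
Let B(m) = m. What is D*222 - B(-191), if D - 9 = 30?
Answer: 8849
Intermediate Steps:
D = 39 (D = 9 + 30 = 39)
D*222 - B(-191) = 39*222 - 1*(-191) = 8658 + 191 = 8849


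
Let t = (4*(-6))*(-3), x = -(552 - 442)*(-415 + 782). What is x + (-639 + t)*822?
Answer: -506444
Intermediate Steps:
x = -40370 (x = -110*367 = -1*40370 = -40370)
t = 72 (t = -24*(-3) = 72)
x + (-639 + t)*822 = -40370 + (-639 + 72)*822 = -40370 - 567*822 = -40370 - 466074 = -506444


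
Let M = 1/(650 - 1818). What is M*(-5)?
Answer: 5/1168 ≈ 0.0042808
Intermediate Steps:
M = -1/1168 (M = 1/(-1168) = -1/1168 ≈ -0.00085616)
M*(-5) = -1/1168*(-5) = 5/1168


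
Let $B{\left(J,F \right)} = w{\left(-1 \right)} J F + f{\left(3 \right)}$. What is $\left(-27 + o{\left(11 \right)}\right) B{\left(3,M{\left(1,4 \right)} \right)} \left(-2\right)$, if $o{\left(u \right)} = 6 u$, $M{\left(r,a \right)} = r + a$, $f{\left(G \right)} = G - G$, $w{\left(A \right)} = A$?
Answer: $1170$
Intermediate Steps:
$f{\left(G \right)} = 0$
$M{\left(r,a \right)} = a + r$
$B{\left(J,F \right)} = - F J$ ($B{\left(J,F \right)} = - J F + 0 = - F J + 0 = - F J$)
$\left(-27 + o{\left(11 \right)}\right) B{\left(3,M{\left(1,4 \right)} \right)} \left(-2\right) = \left(-27 + 6 \cdot 11\right) \left(-1\right) \left(4 + 1\right) 3 \left(-2\right) = \left(-27 + 66\right) \left(-1\right) 5 \cdot 3 \left(-2\right) = 39 \left(\left(-15\right) \left(-2\right)\right) = 39 \cdot 30 = 1170$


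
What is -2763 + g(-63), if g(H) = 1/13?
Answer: -35918/13 ≈ -2762.9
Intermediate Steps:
g(H) = 1/13
-2763 + g(-63) = -2763 + 1/13 = -35918/13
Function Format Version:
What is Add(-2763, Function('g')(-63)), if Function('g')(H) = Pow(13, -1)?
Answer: Rational(-35918, 13) ≈ -2762.9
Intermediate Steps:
Function('g')(H) = Rational(1, 13)
Add(-2763, Function('g')(-63)) = Add(-2763, Rational(1, 13)) = Rational(-35918, 13)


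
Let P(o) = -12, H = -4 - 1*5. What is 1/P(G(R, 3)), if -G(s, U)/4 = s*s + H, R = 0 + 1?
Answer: -1/12 ≈ -0.083333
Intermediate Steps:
H = -9 (H = -4 - 5 = -9)
R = 1
G(s, U) = 36 - 4*s**2 (G(s, U) = -4*(s*s - 9) = -4*(s**2 - 9) = -4*(-9 + s**2) = 36 - 4*s**2)
1/P(G(R, 3)) = 1/(-12) = -1/12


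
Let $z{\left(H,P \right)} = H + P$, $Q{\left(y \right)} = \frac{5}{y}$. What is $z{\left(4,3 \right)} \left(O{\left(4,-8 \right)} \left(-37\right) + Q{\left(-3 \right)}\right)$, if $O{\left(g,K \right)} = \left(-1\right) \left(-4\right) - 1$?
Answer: $- \frac{2366}{3} \approx -788.67$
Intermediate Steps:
$O{\left(g,K \right)} = 3$ ($O{\left(g,K \right)} = 4 - 1 = 3$)
$z{\left(4,3 \right)} \left(O{\left(4,-8 \right)} \left(-37\right) + Q{\left(-3 \right)}\right) = \left(4 + 3\right) \left(3 \left(-37\right) + \frac{5}{-3}\right) = 7 \left(-111 + 5 \left(- \frac{1}{3}\right)\right) = 7 \left(-111 - \frac{5}{3}\right) = 7 \left(- \frac{338}{3}\right) = - \frac{2366}{3}$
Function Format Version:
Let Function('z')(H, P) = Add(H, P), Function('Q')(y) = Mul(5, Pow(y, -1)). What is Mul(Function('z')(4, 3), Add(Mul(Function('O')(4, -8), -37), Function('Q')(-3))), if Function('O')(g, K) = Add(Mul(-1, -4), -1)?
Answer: Rational(-2366, 3) ≈ -788.67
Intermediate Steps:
Function('O')(g, K) = 3 (Function('O')(g, K) = Add(4, -1) = 3)
Mul(Function('z')(4, 3), Add(Mul(Function('O')(4, -8), -37), Function('Q')(-3))) = Mul(Add(4, 3), Add(Mul(3, -37), Mul(5, Pow(-3, -1)))) = Mul(7, Add(-111, Mul(5, Rational(-1, 3)))) = Mul(7, Add(-111, Rational(-5, 3))) = Mul(7, Rational(-338, 3)) = Rational(-2366, 3)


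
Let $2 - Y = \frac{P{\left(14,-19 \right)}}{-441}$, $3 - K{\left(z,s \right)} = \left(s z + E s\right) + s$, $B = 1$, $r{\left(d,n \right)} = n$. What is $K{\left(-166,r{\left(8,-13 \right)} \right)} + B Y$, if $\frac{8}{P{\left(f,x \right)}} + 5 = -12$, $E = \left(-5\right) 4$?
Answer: $- \frac{17992808}{7497} \approx -2400.0$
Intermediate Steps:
$E = -20$
$P{\left(f,x \right)} = - \frac{8}{17}$ ($P{\left(f,x \right)} = \frac{8}{-5 - 12} = \frac{8}{-17} = 8 \left(- \frac{1}{17}\right) = - \frac{8}{17}$)
$K{\left(z,s \right)} = 3 + 19 s - s z$ ($K{\left(z,s \right)} = 3 - \left(\left(s z - 20 s\right) + s\right) = 3 - \left(\left(- 20 s + s z\right) + s\right) = 3 - \left(- 19 s + s z\right) = 3 + 19 s - s z$)
$Y = \frac{14986}{7497}$ ($Y = 2 - - \frac{8}{17 \left(-441\right)} = 2 - \left(- \frac{8}{17}\right) \left(- \frac{1}{441}\right) = 2 - \frac{8}{7497} = \frac{14986}{7497} \approx 1.9989$)
$K{\left(-166,r{\left(8,-13 \right)} \right)} + B Y = \left(3 + 19 \left(-13\right) - \left(-13\right) \left(-166\right)\right) + 1 \cdot \frac{14986}{7497} = \left(3 - 247 - 2158\right) + \frac{14986}{7497} = -2402 + \frac{14986}{7497} = - \frac{17992808}{7497}$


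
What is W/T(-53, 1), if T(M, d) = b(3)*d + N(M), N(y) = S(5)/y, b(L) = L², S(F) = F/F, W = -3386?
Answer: -89729/238 ≈ -377.01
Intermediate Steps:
S(F) = 1
N(y) = 1/y
T(M, d) = 1/M + 9*d (T(M, d) = 3²*d + 1/M = 9*d + 1/M = 1/M + 9*d)
W/T(-53, 1) = -3386/(1/(-53) + 9*1) = -3386/(-1/53 + 9) = -3386/476/53 = -3386*53/476 = -89729/238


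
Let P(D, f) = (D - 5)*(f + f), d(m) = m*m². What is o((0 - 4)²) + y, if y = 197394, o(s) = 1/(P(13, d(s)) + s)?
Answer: 12939571489/65552 ≈ 1.9739e+5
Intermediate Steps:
d(m) = m³
P(D, f) = 2*f*(-5 + D) (P(D, f) = (-5 + D)*(2*f) = 2*f*(-5 + D))
o(s) = 1/(s + 16*s³) (o(s) = 1/(2*s³*(-5 + 13) + s) = 1/(2*s³*8 + s) = 1/(16*s³ + s) = 1/(s + 16*s³))
o((0 - 4)²) + y = 1/((0 - 4)² + 16*((0 - 4)²)³) + 197394 = 1/((-4)² + 16*((-4)²)³) + 197394 = 1/(16 + 16*16³) + 197394 = 1/(16 + 16*4096) + 197394 = 1/(16 + 65536) + 197394 = 1/65552 + 197394 = 12939571489/65552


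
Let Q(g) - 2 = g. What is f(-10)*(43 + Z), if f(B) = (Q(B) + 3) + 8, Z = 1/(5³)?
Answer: 16128/125 ≈ 129.02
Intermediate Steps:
Z = 1/125 ≈ 0.0080000
Q(g) = 2 + g
f(B) = 13 + B (f(B) = ((2 + B) + 3) + 8 = (5 + B) + 8 = 13 + B)
f(-10)*(43 + Z) = (13 - 10)*(43 + 1/125) = 3*(5376/125) = 16128/125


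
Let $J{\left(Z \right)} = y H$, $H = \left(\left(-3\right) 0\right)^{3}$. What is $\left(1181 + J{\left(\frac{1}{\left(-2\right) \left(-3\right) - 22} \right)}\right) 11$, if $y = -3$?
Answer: $12991$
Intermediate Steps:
$H = 0$ ($H = 0^{3} = 0$)
$J{\left(Z \right)} = 0$ ($J{\left(Z \right)} = \left(-3\right) 0 = 0$)
$\left(1181 + J{\left(\frac{1}{\left(-2\right) \left(-3\right) - 22} \right)}\right) 11 = \left(1181 + 0\right) 11 = 1181 \cdot 11 = 12991$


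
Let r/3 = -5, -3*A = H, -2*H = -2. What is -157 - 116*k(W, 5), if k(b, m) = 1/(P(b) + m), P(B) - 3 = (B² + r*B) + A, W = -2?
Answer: -19973/125 ≈ -159.78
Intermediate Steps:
H = 1 (H = -½*(-2) = 1)
A = -⅓ (A = -⅓*1 = -⅓ ≈ -0.33333)
r = -15 (r = 3*(-5) = -15)
P(B) = 8/3 + B² - 15*B (P(B) = 3 + ((B² - 15*B) - ⅓) = 3 + (-⅓ + B² - 15*B) = 8/3 + B² - 15*B)
k(b, m) = 1/(8/3 + m + b² - 15*b) (k(b, m) = 1/((8/3 + b² - 15*b) + m) = 1/(8/3 + m + b² - 15*b))
-157 - 116*k(W, 5) = -157 - 348/(8 - 45*(-2) + 3*5 + 3*(-2)²) = -157 - 348/(8 + 90 + 15 + 3*4) = -157 - 348/(8 + 90 + 15 + 12) = -157 - 348/125 = -19973/125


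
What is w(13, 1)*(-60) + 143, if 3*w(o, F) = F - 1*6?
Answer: 243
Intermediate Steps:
w(o, F) = -2 + F/3 (w(o, F) = (F - 1*6)/3 = (F - 6)/3 = (-6 + F)/3 = -2 + F/3)
w(13, 1)*(-60) + 143 = (-2 + (⅓)*1)*(-60) + 143 = (-2 + ⅓)*(-60) + 143 = -5/3*(-60) + 143 = 100 + 143 = 243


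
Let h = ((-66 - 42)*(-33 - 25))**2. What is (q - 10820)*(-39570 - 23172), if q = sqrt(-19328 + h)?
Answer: 678868440 - 501936*sqrt(612787) ≈ 2.8595e+8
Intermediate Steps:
h = 39237696 (h = (-108*(-58))**2 = 6264**2 = 39237696)
q = 8*sqrt(612787) (q = sqrt(-19328 + 39237696) = sqrt(39218368) = 8*sqrt(612787) ≈ 6262.5)
(q - 10820)*(-39570 - 23172) = (8*sqrt(612787) - 10820)*(-39570 - 23172) = (-10820 + 8*sqrt(612787))*(-62742) = 678868440 - 501936*sqrt(612787)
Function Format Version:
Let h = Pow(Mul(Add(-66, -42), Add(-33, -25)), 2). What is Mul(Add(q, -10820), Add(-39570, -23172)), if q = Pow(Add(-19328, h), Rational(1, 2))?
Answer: Add(678868440, Mul(-501936, Pow(612787, Rational(1, 2)))) ≈ 2.8595e+8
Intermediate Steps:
h = 39237696 (h = Pow(Mul(-108, -58), 2) = Pow(6264, 2) = 39237696)
q = Mul(8, Pow(612787, Rational(1, 2))) (q = Pow(Add(-19328, 39237696), Rational(1, 2)) = Pow(39218368, Rational(1, 2)) = Mul(8, Pow(612787, Rational(1, 2))) ≈ 6262.5)
Mul(Add(q, -10820), Add(-39570, -23172)) = Mul(Add(Mul(8, Pow(612787, Rational(1, 2))), -10820), Add(-39570, -23172)) = Mul(Add(-10820, Mul(8, Pow(612787, Rational(1, 2)))), -62742) = Add(678868440, Mul(-501936, Pow(612787, Rational(1, 2))))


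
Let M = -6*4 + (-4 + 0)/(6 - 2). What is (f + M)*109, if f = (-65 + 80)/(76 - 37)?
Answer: -34880/13 ≈ -2683.1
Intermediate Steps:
M = -25 (M = -24 - 4/4 = -24 - 4*¼ = -24 - 1 = -25)
f = 5/13 (f = 15/39 = 15*(1/39) = 5/13 ≈ 0.38462)
(f + M)*109 = (5/13 - 25)*109 = -320/13*109 = -34880/13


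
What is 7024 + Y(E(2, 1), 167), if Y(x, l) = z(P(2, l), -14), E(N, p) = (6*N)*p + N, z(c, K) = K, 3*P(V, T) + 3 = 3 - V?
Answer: 7010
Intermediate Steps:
P(V, T) = -V/3 (P(V, T) = -1 + (3 - V)/3 = -1 + (1 - V/3) = -V/3)
E(N, p) = N + 6*N*p (E(N, p) = 6*N*p + N = N + 6*N*p)
Y(x, l) = -14
7024 + Y(E(2, 1), 167) = 7024 - 14 = 7010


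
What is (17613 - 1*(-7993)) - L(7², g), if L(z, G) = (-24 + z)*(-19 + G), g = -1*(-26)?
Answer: 25431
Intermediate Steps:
g = 26
(17613 - 1*(-7993)) - L(7², g) = (17613 - 1*(-7993)) - (456 - 24*26 - 19*7² + 26*7²) = (17613 + 7993) - (456 - 624 - 19*49 + 26*49) = 25606 - (456 - 624 - 931 + 1274) = 25606 - 1*175 = 25606 - 175 = 25431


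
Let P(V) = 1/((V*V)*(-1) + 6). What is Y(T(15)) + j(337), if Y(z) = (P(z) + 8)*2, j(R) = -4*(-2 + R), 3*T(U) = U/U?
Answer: -70154/53 ≈ -1323.7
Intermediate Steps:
T(U) = ⅓ (T(U) = (U/U)/3 = (⅓)*1 = ⅓)
j(R) = 8 - 4*R
P(V) = 1/(6 - V²) (P(V) = 1/(V²*(-1) + 6) = 1/(-V² + 6) = 1/(6 - V²))
Y(z) = 16 - 2/(-6 + z²) (Y(z) = (-1/(-6 + z²) + 8)*2 = (8 - 1/(-6 + z²))*2 = 16 - 2/(-6 + z²))
Y(T(15)) + j(337) = 2*(-49 + 8*(⅓)²)/(-6 + (⅓)²) + (8 - 4*337) = 2*(-49 + 8*(⅑))/(-6 + ⅑) + (8 - 1348) = 2*(-49 + 8/9)/(-53/9) - 1340 = 2*(-9/53)*(-433/9) - 1340 = 866/53 - 1340 = -70154/53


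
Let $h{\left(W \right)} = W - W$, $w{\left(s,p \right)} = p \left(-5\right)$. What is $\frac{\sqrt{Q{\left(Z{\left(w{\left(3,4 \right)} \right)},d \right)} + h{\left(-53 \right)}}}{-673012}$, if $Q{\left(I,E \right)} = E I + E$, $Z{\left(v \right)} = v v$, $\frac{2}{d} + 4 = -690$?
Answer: $- \frac{i \sqrt{139147}}{233535164} \approx - 1.5973 \cdot 10^{-6} i$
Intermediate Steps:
$d = - \frac{1}{347}$ ($d = \frac{2}{-4 - 690} = \frac{2}{-694} = 2 \left(- \frac{1}{694}\right) = - \frac{1}{347} \approx -0.0028818$)
$w{\left(s,p \right)} = - 5 p$
$Z{\left(v \right)} = v^{2}$
$Q{\left(I,E \right)} = E + E I$
$h{\left(W \right)} = 0$
$\frac{\sqrt{Q{\left(Z{\left(w{\left(3,4 \right)} \right)},d \right)} + h{\left(-53 \right)}}}{-673012} = \frac{\sqrt{- \frac{1 + \left(\left(-5\right) 4\right)^{2}}{347} + 0}}{-673012} = \sqrt{- \frac{1 + \left(-20\right)^{2}}{347} + 0} \left(- \frac{1}{673012}\right) = \sqrt{- \frac{1 + 400}{347} + 0} \left(- \frac{1}{673012}\right) = \sqrt{\left(- \frac{1}{347}\right) 401 + 0} \left(- \frac{1}{673012}\right) = \sqrt{- \frac{401}{347} + 0} \left(- \frac{1}{673012}\right) = \sqrt{- \frac{401}{347}} \left(- \frac{1}{673012}\right) = \frac{i \sqrt{139147}}{347} \left(- \frac{1}{673012}\right) = - \frac{i \sqrt{139147}}{233535164}$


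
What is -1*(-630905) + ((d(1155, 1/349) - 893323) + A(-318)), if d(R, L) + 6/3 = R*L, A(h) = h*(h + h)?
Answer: -20998873/349 ≈ -60169.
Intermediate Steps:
A(h) = 2*h**2 (A(h) = h*(2*h) = 2*h**2)
d(R, L) = -2 + L*R (d(R, L) = -2 + R*L = -2 + L*R)
-1*(-630905) + ((d(1155, 1/349) - 893323) + A(-318)) = -1*(-630905) + (((-2 + 1155/349) - 893323) + 2*(-318)**2) = 630905 + (((-2 + (1/349)*1155) - 893323) + 2*101124) = 630905 + (((-2 + 1155/349) - 893323) + 202248) = 630905 + ((457/349 - 893323) + 202248) = 630905 + (-311769270/349 + 202248) = 630905 - 241184718/349 = -20998873/349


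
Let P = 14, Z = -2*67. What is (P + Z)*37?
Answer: -4440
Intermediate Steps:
Z = -134
(P + Z)*37 = (14 - 134)*37 = -120*37 = -4440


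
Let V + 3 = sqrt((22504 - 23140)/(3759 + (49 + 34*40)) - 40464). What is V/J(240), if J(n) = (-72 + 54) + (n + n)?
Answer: -1/154 + I*sqrt(16886325981)/298452 ≈ -0.0064935 + 0.4354*I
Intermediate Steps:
J(n) = -18 + 2*n
V = -3 + I*sqrt(16886325981)/646 (V = -3 + sqrt((22504 - 23140)/(3759 + (49 + 34*40)) - 40464) = -3 + sqrt(-636/(3759 + (49 + 1360)) - 40464) = -3 + sqrt(-636/(3759 + 1409) - 40464) = -3 + sqrt(-636/5168 - 40464) = -3 + sqrt(-636*1/5168 - 40464) = -3 + sqrt(-159/1292 - 40464) = -3 + sqrt(-52279647/1292) = -3 + I*sqrt(16886325981)/646 ≈ -3.0 + 201.16*I)
V/J(240) = (-3 + I*sqrt(16886325981)/646)/(-18 + 2*240) = (-3 + I*sqrt(16886325981)/646)/(-18 + 480) = (-3 + I*sqrt(16886325981)/646)/462 = (-3 + I*sqrt(16886325981)/646)*(1/462) = -1/154 + I*sqrt(16886325981)/298452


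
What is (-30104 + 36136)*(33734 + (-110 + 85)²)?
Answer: 207253488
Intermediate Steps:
(-30104 + 36136)*(33734 + (-110 + 85)²) = 6032*(33734 + (-25)²) = 6032*(33734 + 625) = 6032*34359 = 207253488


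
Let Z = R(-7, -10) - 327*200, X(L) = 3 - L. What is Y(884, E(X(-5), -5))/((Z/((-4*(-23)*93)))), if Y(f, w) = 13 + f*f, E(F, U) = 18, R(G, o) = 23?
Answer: -10943124/107 ≈ -1.0227e+5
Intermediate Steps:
Z = -65377 (Z = 23 - 327*200 = 23 - 65400 = -65377)
Y(f, w) = 13 + f²
Y(884, E(X(-5), -5))/((Z/((-4*(-23)*93)))) = (13 + 884²)/((-65377/(-4*(-23)*93))) = (13 + 781456)/((-65377/(92*93))) = 781469/((-65377/8556)) = 781469/((-65377*1/8556)) = 781469/(-65377/8556) = 781469*(-8556/65377) = -10943124/107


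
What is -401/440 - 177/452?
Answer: -64783/49720 ≈ -1.3030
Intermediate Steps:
-401/440 - 177/452 = -64783/49720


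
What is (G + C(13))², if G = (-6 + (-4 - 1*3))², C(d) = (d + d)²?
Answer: 714025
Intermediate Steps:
C(d) = 4*d² (C(d) = (2*d)² = 4*d²)
G = 169 (G = (-6 + (-4 - 3))² = (-6 - 7)² = (-13)² = 169)
(G + C(13))² = (169 + 4*13²)² = (169 + 4*169)² = (169 + 676)² = 845² = 714025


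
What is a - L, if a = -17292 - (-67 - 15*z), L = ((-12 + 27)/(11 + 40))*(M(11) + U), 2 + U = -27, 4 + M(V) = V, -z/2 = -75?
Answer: -254465/17 ≈ -14969.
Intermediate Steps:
z = 150 (z = -2*(-75) = 150)
M(V) = -4 + V
U = -29 (U = -2 - 27 = -29)
L = -110/17 (L = ((-12 + 27)/(11 + 40))*((-4 + 11) - 29) = (15/51)*(7 - 29) = (15*(1/51))*(-22) = (5/17)*(-22) = -110/17 ≈ -6.4706)
a = -14975 (a = -17292 - (-67 - 15*150) = -17292 - (-67 - 2250) = -17292 - 1*(-2317) = -17292 + 2317 = -14975)
a - L = -14975 - 1*(-110/17) = -14975 + 110/17 = -254465/17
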